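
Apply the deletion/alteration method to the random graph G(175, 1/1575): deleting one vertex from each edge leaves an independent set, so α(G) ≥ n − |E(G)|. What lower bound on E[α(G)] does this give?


E[|E(G)|] = C(175, 2)·p = 15225 · (1/1575) = 29/3.
E[α(G)] ≥ n − E[|E(G)|] = 175 − 29/3 = 496/3.
Numerically: ≈ 165.33333.
(This is only a lower bound; the true E[α(G)] may be larger.)

E[α(G)] ≥ 496/3 ≈ 165.33333.


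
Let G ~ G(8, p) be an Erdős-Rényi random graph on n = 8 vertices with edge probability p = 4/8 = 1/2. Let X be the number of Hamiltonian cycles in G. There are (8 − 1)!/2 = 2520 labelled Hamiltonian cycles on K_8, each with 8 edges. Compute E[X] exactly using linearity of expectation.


K_8 has (8 − 1)!/2 = 2520 labelled Hamiltonian cycles.
For each such Hamiltonian cycle H, let X_H = 1 if all 8 edges of H are present in G. Then P[X_H = 1] = p^{8} = (1/2)^{8} = 1/256.
By linearity of expectation: E[X] = Σ_H E[X_H] = 2520 · p^{8} = 2520 · 1/256 = 315/32.
Numerically: E[X] ≈ 9.844.

E[X] = 2520 · (1/2)^{8} = 315/32 ≈ 9.844.


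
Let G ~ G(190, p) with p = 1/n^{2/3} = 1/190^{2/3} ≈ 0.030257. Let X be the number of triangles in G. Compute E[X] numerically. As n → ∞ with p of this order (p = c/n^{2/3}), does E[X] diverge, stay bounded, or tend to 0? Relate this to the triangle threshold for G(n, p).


Number of potential triangles: C(190, 3) = 1125180.
Each occurs with probability p³ ≈ (0.030257)³ ≈ 2.7700831e-05.
By linearity: E[X] = C(190, 3)·p³ ≈ 1125180 · 2.7700831e-05 ≈ 31.16842.
Since α = 2/3 < 1, p = c/n^{2/3} ≫ 1/n is above the triangle threshold p ~ 1/n. Asymptotically E[X] ~ (c³/6)·n^{3(1−α)} = (1³/6)·n^{1} → ∞; triangles are abundant w.h.p.

E[X] ≈ 31.16842; in regime p = Θ(1/n^{2/3}) E[X] diverges (above the triangle threshold p ~ 1/n).


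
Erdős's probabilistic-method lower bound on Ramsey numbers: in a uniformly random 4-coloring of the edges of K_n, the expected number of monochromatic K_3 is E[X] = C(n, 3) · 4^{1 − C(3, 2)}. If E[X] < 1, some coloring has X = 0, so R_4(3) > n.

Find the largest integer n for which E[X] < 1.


We need C(n, 3) · 4^{1 − 3} < 1, i.e. C(n, 3) < 4^{3 − 1} = 16.
Check values of n near the boundary:
  n = 3: C(3, 3) = 1; 1 < 16? YES
  n = 4: C(4, 3) = 4; 4 < 16? YES
  n = 5: C(5, 3) = 10; 10 < 16? YES
  n = 6: C(6, 3) = 20; 20 < 16? NO
  n = 7: C(7, 3) = 35; 35 < 16? NO
The largest n with C(n, 3) < 16 is n = 5 (where E[X] = 5/8 ≈ 0.625). Hence R_4(3) > 5, i.e. R_4(3) ≥ 6.

Largest n = 5; hence R_4(3) > 5.


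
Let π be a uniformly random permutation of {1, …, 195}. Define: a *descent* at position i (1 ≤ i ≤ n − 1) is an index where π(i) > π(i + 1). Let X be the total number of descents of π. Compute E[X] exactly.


Write X = Σ X_I over i = 1, …, 194, with X_I the indicator of one descent.
There are 194 indicators.
For each fixed i, the pair (π(i), π(i+1)) is a uniformly random ordered pair of distinct values from {1, …, 195}; by symmetry P[π(i) > π(i+1)] = 1/2.
By linearity: E[X] = 194 · (1/2) = (195 − 1) · (1/2) = 97 ≈ 97.000000.

E[X] = 97 = 97.000000.


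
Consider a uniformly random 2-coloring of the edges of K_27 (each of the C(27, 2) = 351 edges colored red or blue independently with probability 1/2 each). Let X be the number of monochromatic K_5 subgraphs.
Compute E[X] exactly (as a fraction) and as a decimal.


Let X = Σ_S X_S over the C(27, 5) = 80730 subsets S of size 5, where X_S = 1 if the K_5 on S is monochromatic.
For a fixed S, the K_5 on S has C(5, 2) = 10 edges. P[all 10 edges red] = (1/2)^10, and likewise for blue, so P[monochromatic] = 2·(1/2)^10 = 2^{1 − 10} = 1/512.
Summing: E[X] = C(27, 5) · 2^{1 − 10} = 80730 · 1/512 = 40365/256.
Numerically: E[X] ≈ 157.6758.

E[X] = C(27,5)·2^(1−C(5,2)) = 40365/256 ≈ 157.6758.


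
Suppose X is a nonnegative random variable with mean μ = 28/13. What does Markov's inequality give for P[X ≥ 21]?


μ = E[X] = 28/13, a = 21.
Markov: P[X ≥ 21] ≤ μ/a = (28/13)/21 = 4/39.
Numerically: ≈ 0.103.
(Since a = 21 > μ = 2.154, the bound 4/39 is < 1 and informative.)

P[X ≥ 21] ≤ 4/39 ≈ 0.103.


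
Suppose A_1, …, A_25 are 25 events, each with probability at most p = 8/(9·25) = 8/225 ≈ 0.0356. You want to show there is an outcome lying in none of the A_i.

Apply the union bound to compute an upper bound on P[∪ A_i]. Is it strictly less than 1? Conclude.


Union bound: P[∪_{i=1}^{25} A_i] ≤ Σ_i P[A_i] ≤ 25·p = 25·(8/225) = 8/9.
Numerically: 8/9 ≈ 0.8889.
Is 8/9 < 1? YES.
Since P[∪ A_i] ≤ 8/9 < 1, the complement has P[∩ A_i^c] ≥ 1 − 8/9 = 1/9 > 0, so some outcome avoids every A_i.

25·p = 8/9 ≈ 0.8889; existence CERTIFIED by the union bound.


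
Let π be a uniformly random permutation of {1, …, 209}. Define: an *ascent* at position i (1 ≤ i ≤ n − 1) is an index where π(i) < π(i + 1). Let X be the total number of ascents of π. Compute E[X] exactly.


Write X = Σ X_I over i = 1, …, 208, with X_I the indicator of one ascent.
There are 208 indicators.
For each fixed i, the pair (π(i), π(i+1)) is a uniformly random ordered pair of distinct values from {1, …, 209}; by symmetry P[π(i) < π(i+1)] = 1/2.
By linearity: E[X] = 208 · (1/2) = (209 − 1) · (1/2) = 104 ≈ 104.000000.

E[X] = 104 = 104.000000.


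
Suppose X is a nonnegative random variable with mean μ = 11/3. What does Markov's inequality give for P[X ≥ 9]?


μ = E[X] = 11/3, a = 9.
Markov: P[X ≥ 9] ≤ μ/a = (11/3)/9 = 11/27.
Numerically: ≈ 0.4074.
(Since a = 9 > μ = 3.6667, the bound 11/27 is < 1 and informative.)

P[X ≥ 9] ≤ 11/27 ≈ 0.4074.


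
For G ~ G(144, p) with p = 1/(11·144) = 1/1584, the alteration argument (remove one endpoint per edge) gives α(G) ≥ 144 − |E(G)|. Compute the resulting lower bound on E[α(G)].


E[|E(G)|] = C(144, 2)·p = 10296 · (1/1584) = 13/2.
E[α(G)] ≥ n − E[|E(G)|] = 144 − 13/2 = 275/2.
Numerically: ≈ 137.500.
(This is only a lower bound; the true E[α(G)] may be larger.)

E[α(G)] ≥ 275/2 ≈ 137.500.


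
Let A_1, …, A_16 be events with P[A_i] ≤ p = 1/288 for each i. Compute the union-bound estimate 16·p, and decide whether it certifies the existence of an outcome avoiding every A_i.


Union bound: P[∪_{i=1}^{16} A_i] ≤ Σ_i P[A_i] ≤ 16·p = 16·(1/288) = 1/18.
Numerically: 1/18 ≈ 0.055556.
Is 1/18 < 1? YES.
Since P[∪ A_i] ≤ 1/18 < 1, the complement has P[∩ A_i^c] ≥ 1 − 1/18 = 17/18 > 0, so some outcome avoids every A_i.

16·p = 1/18 ≈ 0.055556; existence CERTIFIED by the union bound.


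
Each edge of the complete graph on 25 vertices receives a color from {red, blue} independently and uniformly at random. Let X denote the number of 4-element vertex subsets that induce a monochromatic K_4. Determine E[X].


Let X = Σ_S X_S over the C(25, 4) = 12650 subsets S of size 4, where X_S = 1 if the K_4 on S is monochromatic.
For a fixed S, the K_4 on S has C(4, 2) = 6 edges. P[all 6 edges red] = (1/2)^6, and likewise for blue, so P[monochromatic] = 2·(1/2)^6 = 2^{1 − 6} = 1/32.
Summing: E[X] = C(25, 4) · 2^{1 − 6} = 12650 · 1/32 = 6325/16.
Numerically: E[X] ≈ 395.312500.

E[X] = C(25,4)·2^(1−C(4,2)) = 6325/16 ≈ 395.312500.


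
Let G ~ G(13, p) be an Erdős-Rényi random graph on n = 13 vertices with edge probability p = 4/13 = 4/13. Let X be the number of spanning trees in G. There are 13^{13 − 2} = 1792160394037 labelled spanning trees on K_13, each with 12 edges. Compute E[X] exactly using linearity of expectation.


K_13 has 13^{13 − 2} = 1792160394037 labelled spanning trees.
For each such spanning tree H, let X_H = 1 if all 12 edges of H are present in G. Then P[X_H = 1] = p^{12} = (4/13)^{12} = 16777216/23298085122481.
By linearity: E[X] = Σ_H E[X_H] = 1792160394037 · p^{12} = 1792160394037 · 16777216/23298085122481 = 16777216/13.
Numerically: E[X] ≈ 1.291e+06.

E[X] = 1792160394037 · (4/13)^{12} = 16777216/13 ≈ 1.291e+06.


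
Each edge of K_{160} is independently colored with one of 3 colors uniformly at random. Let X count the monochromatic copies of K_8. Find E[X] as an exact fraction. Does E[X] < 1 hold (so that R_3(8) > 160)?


E[X] = C(160, 8) · 3^{1 − 28} = 8917061687820 · 3^{−27} = 8917061687820/7625597484987.
As a reduced fraction: E[X] = 990784631980/847288609443 ≈ 1.169.
Is E[X] < 1? NO.
Since E[X] ≥ 1, the first-moment bound is inconclusive at n = 160; it does NOT by itself certify R_3(8) > 160.

E[X] = 990784631980/847288609443 ≈ 1.169; E[X] ≥ 1; first-moment method inconclusive here.


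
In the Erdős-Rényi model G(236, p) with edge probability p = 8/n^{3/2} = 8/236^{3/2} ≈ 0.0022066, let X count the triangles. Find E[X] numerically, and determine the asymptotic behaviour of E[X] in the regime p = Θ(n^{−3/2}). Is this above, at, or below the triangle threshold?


Number of potential triangles: C(236, 3) = 2162940.
Each occurs with probability p³ ≈ (0.0022066)³ ≈ 1.0743999e-08.
By linearity: E[X] = C(236, 3)·p³ ≈ 2162940 · 1.0743999e-08 ≈ 0.02324.
Since α = 3/2 > 1, p = c/n^{3/2} = o(1/n) is below the triangle threshold p ~ 1/n. Asymptotically E[X] ~ (c³/6)·n^{3(1−α)} = (8³/6)·n^{-1.5} → 0, so by Markov's inequality G has no triangles w.h.p.

E[X] ≈ 0.02324; in regime p = Θ(1/n^{3/2}) E[X] tends to 0 (below the triangle threshold p ~ 1/n).


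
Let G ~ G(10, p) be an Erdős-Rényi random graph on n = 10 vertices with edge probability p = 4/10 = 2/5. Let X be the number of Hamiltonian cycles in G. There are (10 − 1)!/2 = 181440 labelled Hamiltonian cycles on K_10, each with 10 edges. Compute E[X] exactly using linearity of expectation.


K_10 has (10 − 1)!/2 = 181440 labelled Hamiltonian cycles.
For each such Hamiltonian cycle H, let X_H = 1 if all 10 edges of H are present in G. Then P[X_H = 1] = p^{10} = (2/5)^{10} = 1024/9765625.
By linearity of expectation: E[X] = Σ_H E[X_H] = 181440 · p^{10} = 181440 · 1024/9765625 = 37158912/1953125.
Numerically: E[X] ≈ 19.025.

E[X] = 181440 · (2/5)^{10} = 37158912/1953125 ≈ 19.025.


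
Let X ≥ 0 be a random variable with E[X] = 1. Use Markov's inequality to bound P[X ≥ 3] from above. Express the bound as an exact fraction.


μ = E[X] = 1, a = 3.
Markov: P[X ≥ 3] ≤ μ/a = (1)/3 = 1/3.
Numerically: ≈ 0.333.
(Since a = 3 > μ = 1.000, the bound 1/3 is < 1 and informative.)

P[X ≥ 3] ≤ 1/3 ≈ 0.333.


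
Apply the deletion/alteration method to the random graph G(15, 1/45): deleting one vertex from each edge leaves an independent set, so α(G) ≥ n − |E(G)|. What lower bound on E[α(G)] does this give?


E[|E(G)|] = C(15, 2)·p = 105 · (1/45) = 7/3.
E[α(G)] ≥ n − E[|E(G)|] = 15 − 7/3 = 38/3.
Numerically: ≈ 12.66667.
(This is only a lower bound; the true E[α(G)] may be larger.)

E[α(G)] ≥ 38/3 ≈ 12.66667.


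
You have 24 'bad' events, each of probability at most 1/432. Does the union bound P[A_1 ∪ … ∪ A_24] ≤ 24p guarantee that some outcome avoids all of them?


Union bound: P[∪_{i=1}^{24} A_i] ≤ Σ_i P[A_i] ≤ 24·p = 24·(1/432) = 1/18.
Numerically: 1/18 ≈ 0.056.
Is 1/18 < 1? YES.
Since P[∪ A_i] ≤ 1/18 < 1, the complement has P[∩ A_i^c] ≥ 1 − 1/18 = 17/18 > 0, so some outcome avoids every A_i.

24·p = 1/18 ≈ 0.056; existence CERTIFIED by the union bound.


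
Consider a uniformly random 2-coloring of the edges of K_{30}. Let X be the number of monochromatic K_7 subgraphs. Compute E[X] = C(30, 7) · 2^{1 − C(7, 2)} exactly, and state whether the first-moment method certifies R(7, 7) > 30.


E[X] = C(30, 7) · 2^{1 − 21} = 2035800 · 2^{−20} = 2035800/1048576.
As a reduced fraction: E[X] = 254475/131072 ≈ 1.941490.
Is E[X] < 1? NO.
Since E[X] ≥ 1, the first-moment bound is inconclusive at n = 30; it does NOT by itself certify R(7, 7) > 30.

E[X] = 254475/131072 ≈ 1.941490; E[X] ≥ 1; first-moment method inconclusive here.


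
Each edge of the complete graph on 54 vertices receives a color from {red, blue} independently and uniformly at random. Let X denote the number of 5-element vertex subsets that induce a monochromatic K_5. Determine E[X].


Let X = Σ_S X_S over the C(54, 5) = 3162510 subsets S of size 5, where X_S = 1 if the K_5 on S is monochromatic.
For a fixed S, the K_5 on S has C(5, 2) = 10 edges. P[all 10 edges red] = (1/2)^10, and likewise for blue, so P[monochromatic] = 2·(1/2)^10 = 2^{1 − 10} = 1/512.
Summing: E[X] = C(54, 5) · 2^{1 − 10} = 3162510 · 1/512 = 1581255/256.
Numerically: E[X] ≈ 6176.7773.

E[X] = C(54,5)·2^(1−C(5,2)) = 1581255/256 ≈ 6176.7773.


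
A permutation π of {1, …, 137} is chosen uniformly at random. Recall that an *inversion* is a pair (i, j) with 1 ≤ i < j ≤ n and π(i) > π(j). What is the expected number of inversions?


Write X = Σ X_I over the C(137, 2) = 9316 pairs i < j, with X_I the indicator of one inversion.
There are 9316 indicators.
For each fixed pair i < j, the values π(i) and π(j) are two distinct elements of {1, …, 137} in uniformly random order; by symmetry P[π(i) > π(j)] = 1/2.
By linearity: E[X] = 9316 · (1/2) = C(137, 2) · (1/2) = 9316/2 = 4658 ≈ 4658.0000.

E[X] = 4658 = 4658.0000.


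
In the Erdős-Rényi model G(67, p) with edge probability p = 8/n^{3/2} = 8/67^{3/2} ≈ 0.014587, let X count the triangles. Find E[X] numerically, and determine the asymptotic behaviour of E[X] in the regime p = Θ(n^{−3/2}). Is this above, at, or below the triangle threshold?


Number of potential triangles: C(67, 3) = 47905.
Each occurs with probability p³ ≈ (0.014587)³ ≈ 3.1040832e-06.
By linearity: E[X] = C(67, 3)·p³ ≈ 47905 · 3.1040832e-06 ≈ 0.14870.
Since α = 3/2 > 1, p = c/n^{3/2} = o(1/n) is below the triangle threshold p ~ 1/n. Asymptotically E[X] ~ (c³/6)·n^{3(1−α)} = (8³/6)·n^{-1.5} → 0, so by Markov's inequality G has no triangles w.h.p.

E[X] ≈ 0.14870; in regime p = Θ(1/n^{3/2}) E[X] tends to 0 (below the triangle threshold p ~ 1/n).


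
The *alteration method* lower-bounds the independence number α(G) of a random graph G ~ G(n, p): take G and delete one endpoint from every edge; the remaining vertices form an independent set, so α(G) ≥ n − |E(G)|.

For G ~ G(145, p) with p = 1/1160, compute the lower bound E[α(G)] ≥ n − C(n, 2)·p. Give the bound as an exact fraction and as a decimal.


E[|E(G)|] = C(145, 2)·p = 10440 · (1/1160) = 9.
E[α(G)] ≥ n − E[|E(G)|] = 145 − 9 = 136.
Numerically: ≈ 136.000.
(This is only a lower bound; the true E[α(G)] may be larger.)

E[α(G)] ≥ 136 ≈ 136.000.


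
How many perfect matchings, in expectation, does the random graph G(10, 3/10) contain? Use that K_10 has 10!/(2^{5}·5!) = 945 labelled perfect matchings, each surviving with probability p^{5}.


K_10 has 10!/(2^{5}·5!) = 945 labelled perfect matchings.
For each such perfect matching H, let X_H = 1 if all 5 edges of H are present in G. Then P[X_H = 1] = p^{5} = (3/10)^{5} = 243/100000.
By linearity of expectation: E[X] = Σ_H E[X_H] = 945 · p^{5} = 945 · 243/100000 = 45927/20000.
Numerically: E[X] ≈ 2.29635.

E[X] = 945 · (3/10)^{5} = 45927/20000 ≈ 2.29635.


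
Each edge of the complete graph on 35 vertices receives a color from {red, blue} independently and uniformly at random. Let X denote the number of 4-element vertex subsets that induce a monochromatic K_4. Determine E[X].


Let X = Σ_S X_S over the C(35, 4) = 52360 subsets S of size 4, where X_S = 1 if the K_4 on S is monochromatic.
For a fixed S, the K_4 on S has C(4, 2) = 6 edges. P[all 6 edges red] = (1/2)^6, and likewise for blue, so P[monochromatic] = 2·(1/2)^6 = 2^{1 − 6} = 1/32.
Summing: E[X] = C(35, 4) · 2^{1 − 6} = 52360 · 1/32 = 6545/4.
Numerically: E[X] ≈ 1636.25000.

E[X] = C(35,4)·2^(1−C(4,2)) = 6545/4 ≈ 1636.25000.


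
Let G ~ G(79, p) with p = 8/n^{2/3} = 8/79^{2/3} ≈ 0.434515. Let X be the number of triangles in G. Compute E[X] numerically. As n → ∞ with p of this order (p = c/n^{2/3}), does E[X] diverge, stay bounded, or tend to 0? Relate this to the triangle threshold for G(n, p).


Number of potential triangles: C(79, 3) = 79079.
Each occurs with probability p³ ≈ (0.434515)³ ≈ 8.20381349e-02.
By linearity: E[X] = C(79, 3)·p³ ≈ 79079 · 8.20381349e-02 ≈ 6487.493671.
Since α = 2/3 < 1, p = c/n^{2/3} ≫ 1/n is above the triangle threshold p ~ 1/n. Asymptotically E[X] ~ (c³/6)·n^{3(1−α)} = (8³/6)·n^{1} → ∞; triangles are abundant w.h.p.

E[X] ≈ 6487.493671; in regime p = Θ(1/n^{2/3}) E[X] diverges (above the triangle threshold p ~ 1/n).


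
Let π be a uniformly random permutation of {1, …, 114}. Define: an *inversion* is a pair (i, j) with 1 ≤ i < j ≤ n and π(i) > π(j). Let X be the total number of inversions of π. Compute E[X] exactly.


Write X = Σ X_I over the C(114, 2) = 6441 pairs i < j, with X_I the indicator of one inversion.
There are 6441 indicators.
For each fixed pair i < j, the values π(i) and π(j) are two distinct elements of {1, …, 114} in uniformly random order; by symmetry P[π(i) > π(j)] = 1/2.
By linearity: E[X] = 6441 · (1/2) = C(114, 2) · (1/2) = 6441/2 = 6441/2 ≈ 3220.50000.

E[X] = 6441/2 = 3220.50000.


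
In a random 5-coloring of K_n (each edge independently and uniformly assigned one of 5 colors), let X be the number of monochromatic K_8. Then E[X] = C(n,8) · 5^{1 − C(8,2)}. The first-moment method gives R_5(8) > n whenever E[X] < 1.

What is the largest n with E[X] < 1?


We need C(n, 8) · 5^{1 − 28} < 1, i.e. C(n, 8) < 5^{28 − 1} = 7450580596923828125.
Check values of n near the boundary:
  n = 859: C(859, 8) = 7115855595170747139; 7115855595170747139 < 7450580596923828125? YES
  n = 860: C(860, 8) = 7182671140665308145; 7182671140665308145 < 7450580596923828125? YES
  n = 861: C(861, 8) = 7250034996615275865; 7250034996615275865 < 7450580596923828125? YES
  n = 862: C(862, 8) = 7317951015318931845; 7317951015318931845 < 7450580596923828125? YES
  n = 863: C(863, 8) = 7386423071602617757; 7386423071602617757 < 7450580596923828125? YES
  n = 864: C(864, 8) = 7455455062926006708; 7455455062926006708 < 7450580596923828125? NO
The largest n with C(n, 8) < 7450580596923828125 is n = 863 (where E[X] = 7386423071602617757/7450580596923828125 ≈ 0.99139). Hence R_5(8) > 863, i.e. R_5(8) ≥ 864.

Largest n = 863; hence R_5(8) > 863.


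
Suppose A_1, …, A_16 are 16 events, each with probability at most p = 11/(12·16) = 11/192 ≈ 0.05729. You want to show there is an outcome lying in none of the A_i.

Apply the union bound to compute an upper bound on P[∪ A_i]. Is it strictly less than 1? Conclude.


Union bound: P[∪_{i=1}^{16} A_i] ≤ Σ_i P[A_i] ≤ 16·p = 16·(11/192) = 11/12.
Numerically: 11/12 ≈ 0.91667.
Is 11/12 < 1? YES.
Since P[∪ A_i] ≤ 11/12 < 1, the complement has P[∩ A_i^c] ≥ 1 − 11/12 = 1/12 > 0, so some outcome avoids every A_i.

16·p = 11/12 ≈ 0.91667; existence CERTIFIED by the union bound.


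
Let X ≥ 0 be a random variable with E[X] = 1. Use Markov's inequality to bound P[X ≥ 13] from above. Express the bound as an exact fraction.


μ = E[X] = 1, a = 13.
Markov: P[X ≥ 13] ≤ μ/a = (1)/13 = 1/13.
Numerically: ≈ 0.0769.
(Since a = 13 > μ = 1.0000, the bound 1/13 is < 1 and informative.)

P[X ≥ 13] ≤ 1/13 ≈ 0.0769.


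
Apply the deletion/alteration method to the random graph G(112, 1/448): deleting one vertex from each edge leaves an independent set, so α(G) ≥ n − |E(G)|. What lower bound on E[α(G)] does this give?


E[|E(G)|] = C(112, 2)·p = 6216 · (1/448) = 111/8.
E[α(G)] ≥ n − E[|E(G)|] = 112 − 111/8 = 785/8.
Numerically: ≈ 98.125000.
(This is only a lower bound; the true E[α(G)] may be larger.)

E[α(G)] ≥ 785/8 ≈ 98.125000.


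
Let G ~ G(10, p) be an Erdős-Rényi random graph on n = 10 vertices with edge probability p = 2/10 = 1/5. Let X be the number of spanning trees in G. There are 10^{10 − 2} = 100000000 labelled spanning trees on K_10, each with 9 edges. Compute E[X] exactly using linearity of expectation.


K_10 has 10^{10 − 2} = 100000000 labelled spanning trees.
For each such spanning tree H, let X_H = 1 if all 9 edges of H are present in G. Then P[X_H = 1] = p^{9} = (1/5)^{9} = 1/1953125.
By linearity: E[X] = Σ_H E[X_H] = 100000000 · p^{9} = 100000000 · 1/1953125 = 256/5.
Numerically: E[X] ≈ 51.2.

E[X] = 100000000 · (1/5)^{9} = 256/5 ≈ 51.2.


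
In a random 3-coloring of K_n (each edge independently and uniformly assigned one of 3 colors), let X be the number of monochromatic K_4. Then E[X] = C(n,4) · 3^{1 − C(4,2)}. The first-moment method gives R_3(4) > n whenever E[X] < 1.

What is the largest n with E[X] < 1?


We need C(n, 4) · 3^{1 − 6} < 1, i.e. C(n, 4) < 3^{6 − 1} = 243.
Check values of n near the boundary:
  n = 5: C(5, 4) = 5; 5 < 243? YES
  n = 6: C(6, 4) = 15; 15 < 243? YES
  n = 7: C(7, 4) = 35; 35 < 243? YES
  n = 8: C(8, 4) = 70; 70 < 243? YES
  n = 9: C(9, 4) = 126; 126 < 243? YES
  n = 10: C(10, 4) = 210; 210 < 243? YES
  n = 11: C(11, 4) = 330; 330 < 243? NO
  n = 12: C(12, 4) = 495; 495 < 243? NO
  n = 13: C(13, 4) = 715; 715 < 243? NO
The largest n with C(n, 4) < 243 is n = 10 (where E[X] = 70/81 ≈ 0.86420). Hence R_3(4) > 10, i.e. R_3(4) ≥ 11.

Largest n = 10; hence R_3(4) > 10.


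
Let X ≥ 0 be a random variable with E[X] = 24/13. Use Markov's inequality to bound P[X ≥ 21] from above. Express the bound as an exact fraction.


μ = E[X] = 24/13, a = 21.
Markov: P[X ≥ 21] ≤ μ/a = (24/13)/21 = 8/91.
Numerically: ≈ 0.088.
(Since a = 21 > μ = 1.846, the bound 8/91 is < 1 and informative.)

P[X ≥ 21] ≤ 8/91 ≈ 0.088.


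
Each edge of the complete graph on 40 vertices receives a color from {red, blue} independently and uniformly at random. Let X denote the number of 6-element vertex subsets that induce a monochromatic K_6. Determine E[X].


Let X = Σ_S X_S over the C(40, 6) = 3838380 subsets S of size 6, where X_S = 1 if the K_6 on S is monochromatic.
For a fixed S, the K_6 on S has C(6, 2) = 15 edges. P[all 15 edges red] = (1/2)^15, and likewise for blue, so P[monochromatic] = 2·(1/2)^15 = 2^{1 − 15} = 1/16384.
By linearity: E[X] = C(40, 6) · 2^{1 − 15} = 3838380 · 1/16384 = 959595/4096.
Numerically: E[X] ≈ 234.276.

E[X] = C(40,6)·2^(1−C(6,2)) = 959595/4096 ≈ 234.276.


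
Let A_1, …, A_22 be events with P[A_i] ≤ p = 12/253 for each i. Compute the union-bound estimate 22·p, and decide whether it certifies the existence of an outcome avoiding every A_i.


Union bound: P[∪_{i=1}^{22} A_i] ≤ Σ_i P[A_i] ≤ 22·p = 22·(12/253) = 24/23.
Numerically: 24/23 ≈ 1.043.
Is 24/23 < 1? NO.
Since the bound 24/23 is ≥ 1, the union bound is uninformative here; it does NOT by itself certify existence.

22·p = 24/23 ≈ 1.043; existence NOT certified by the union bound.


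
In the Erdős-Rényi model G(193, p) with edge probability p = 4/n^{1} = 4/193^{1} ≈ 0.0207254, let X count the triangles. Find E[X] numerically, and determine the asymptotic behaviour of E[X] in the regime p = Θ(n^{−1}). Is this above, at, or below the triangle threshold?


Number of potential triangles: C(193, 3) = 1179616.
Each occurs with probability p³ ≈ (0.0207254)³ ≈ 8.90241933e-06.
By linearity: E[X] = C(193, 3)·p³ ≈ 1179616 · 8.90241933e-06 ≈ 10.501436.
Here α = 1, so p = 4/n is exactly at the triangle threshold p ~ 1/n. Asymptotically E[X] → c³/6 = 4³/6 = 32/3 ≈ 10.666667, a bounded constant. In this regime the triangle count is asymptotically Poisson(c³/6).

E[X] ≈ 10.501436; in regime p = Θ(1/n^{1}) E[X] stays bounded (at the triangle threshold p ~ 1/n).


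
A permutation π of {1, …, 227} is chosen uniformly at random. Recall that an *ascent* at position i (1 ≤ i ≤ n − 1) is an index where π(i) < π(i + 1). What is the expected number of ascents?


Write X = Σ X_I over i = 1, …, 226, with X_I the indicator of one ascent.
There are 226 indicators.
For each fixed i, the pair (π(i), π(i+1)) is a uniformly random ordered pair of distinct values from {1, …, 227}; by symmetry P[π(i) < π(i+1)] = 1/2.
By linearity: E[X] = 226 · (1/2) = (227 − 1) · (1/2) = 113 ≈ 113.0000.

E[X] = 113 = 113.0000.


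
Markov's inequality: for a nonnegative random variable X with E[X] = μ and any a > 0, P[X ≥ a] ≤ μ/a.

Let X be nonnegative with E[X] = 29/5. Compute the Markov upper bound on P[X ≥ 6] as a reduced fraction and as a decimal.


μ = E[X] = 29/5, a = 6.
Markov: P[X ≥ 6] ≤ μ/a = (29/5)/6 = 29/30.
Numerically: ≈ 0.967.
(Since a = 6 > μ = 5.800, the bound 29/30 is < 1 and informative.)

P[X ≥ 6] ≤ 29/30 ≈ 0.967.


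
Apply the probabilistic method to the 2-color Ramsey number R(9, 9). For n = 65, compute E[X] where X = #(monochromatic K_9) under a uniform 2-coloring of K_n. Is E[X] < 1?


E[X] = C(65, 9) · 2^{1 − 36} = 31966749880 · 2^{−35} = 31966749880/34359738368.
As a reduced fraction: E[X] = 3995843735/4294967296 ≈ 0.93035.
Is E[X] < 1? YES.
Since E[X] < 1, there exists a 2-coloring of K_{65} with no monochromatic K_9; hence R(9, 9) > 65.

E[X] = 3995843735/4294967296 ≈ 0.93035; E[X] < 1, so R(9, 9) > 65.


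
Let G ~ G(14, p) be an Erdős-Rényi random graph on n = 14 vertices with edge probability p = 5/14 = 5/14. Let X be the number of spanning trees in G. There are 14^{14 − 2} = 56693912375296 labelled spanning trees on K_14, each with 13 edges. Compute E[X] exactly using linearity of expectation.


K_14 has 14^{14 − 2} = 56693912375296 labelled spanning trees.
For each such spanning tree H, let X_H = 1 if all 13 edges of H are present in G. Then P[X_H = 1] = p^{13} = (5/14)^{13} = 1220703125/793714773254144.
Summing the indicators: E[X] = Σ_H E[X_H] = 56693912375296 · p^{13} = 56693912375296 · 1220703125/793714773254144 = 1220703125/14.
Numerically: E[X] ≈ 8.72e+07.

E[X] = 56693912375296 · (5/14)^{13} = 1220703125/14 ≈ 8.72e+07.


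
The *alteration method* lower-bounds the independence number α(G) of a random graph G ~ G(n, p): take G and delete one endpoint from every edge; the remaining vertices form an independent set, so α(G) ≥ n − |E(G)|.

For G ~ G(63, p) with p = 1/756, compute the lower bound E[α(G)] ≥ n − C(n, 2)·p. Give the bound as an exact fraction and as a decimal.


E[|E(G)|] = C(63, 2)·p = 1953 · (1/756) = 31/12.
E[α(G)] ≥ n − E[|E(G)|] = 63 − 31/12 = 725/12.
Numerically: ≈ 60.416667.
(This is only a lower bound; the true E[α(G)] may be larger.)

E[α(G)] ≥ 725/12 ≈ 60.416667.


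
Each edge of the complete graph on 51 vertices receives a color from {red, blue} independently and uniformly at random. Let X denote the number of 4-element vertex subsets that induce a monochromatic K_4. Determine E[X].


Let X = Σ_S X_S over the C(51, 4) = 249900 subsets S of size 4, where X_S = 1 if the K_4 on S is monochromatic.
For a fixed S, the K_4 on S has C(4, 2) = 6 edges. P[all 6 edges red] = (1/2)^6, and likewise for blue, so P[monochromatic] = 2·(1/2)^6 = 2^{1 − 6} = 1/32.
By linearity of expectation: E[X] = C(51, 4) · 2^{1 − 6} = 249900 · 1/32 = 62475/8.
Numerically: E[X] ≈ 7809.37500.

E[X] = C(51,4)·2^(1−C(4,2)) = 62475/8 ≈ 7809.37500.


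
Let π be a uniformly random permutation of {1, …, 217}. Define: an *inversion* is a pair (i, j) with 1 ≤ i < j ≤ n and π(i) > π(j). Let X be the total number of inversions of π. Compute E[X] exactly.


Write X = Σ X_I over the C(217, 2) = 23436 pairs i < j, with X_I the indicator of one inversion.
There are 23436 indicators.
For each fixed pair i < j, the values π(i) and π(j) are two distinct elements of {1, …, 217} in uniformly random order; by symmetry P[π(i) > π(j)] = 1/2.
By linearity: E[X] = 23436 · (1/2) = C(217, 2) · (1/2) = 23436/2 = 11718 ≈ 11718.000000.

E[X] = 11718 = 11718.000000.


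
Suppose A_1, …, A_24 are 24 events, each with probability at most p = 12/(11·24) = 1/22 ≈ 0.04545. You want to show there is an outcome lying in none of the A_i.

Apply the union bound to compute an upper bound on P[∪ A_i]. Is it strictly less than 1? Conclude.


Union bound: P[∪_{i=1}^{24} A_i] ≤ Σ_i P[A_i] ≤ 24·p = 24·(1/22) = 12/11.
Numerically: 12/11 ≈ 1.09091.
Is 12/11 < 1? NO.
Since the bound 12/11 is ≥ 1, the union bound is uninformative here; it does NOT by itself certify existence.

24·p = 12/11 ≈ 1.09091; existence NOT certified by the union bound.


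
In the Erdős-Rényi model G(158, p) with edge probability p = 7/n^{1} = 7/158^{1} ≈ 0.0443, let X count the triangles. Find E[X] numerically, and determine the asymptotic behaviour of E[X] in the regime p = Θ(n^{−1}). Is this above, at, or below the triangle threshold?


Number of potential triangles: C(158, 3) = 644956.
Each occurs with probability p³ ≈ (0.0443)³ ≈ 8.696067e-05.
By linearity: E[X] = C(158, 3)·p³ ≈ 644956 · 8.696067e-05 ≈ 56.0858.
Here α = 1, so p = 7/n is exactly at the triangle threshold p ~ 1/n. Asymptotically E[X] → c³/6 = 7³/6 = 343/6 ≈ 57.1667, a bounded constant. In this regime the triangle count is asymptotically Poisson(c³/6).

E[X] ≈ 56.0858; in regime p = Θ(1/n^{1}) E[X] stays bounded (at the triangle threshold p ~ 1/n).


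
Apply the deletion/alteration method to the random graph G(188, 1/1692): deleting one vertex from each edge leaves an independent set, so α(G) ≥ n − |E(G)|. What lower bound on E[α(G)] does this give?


E[|E(G)|] = C(188, 2)·p = 17578 · (1/1692) = 187/18.
E[α(G)] ≥ n − E[|E(G)|] = 188 − 187/18 = 3197/18.
Numerically: ≈ 177.611111.
(This is only a lower bound; the true E[α(G)] may be larger.)

E[α(G)] ≥ 3197/18 ≈ 177.611111.


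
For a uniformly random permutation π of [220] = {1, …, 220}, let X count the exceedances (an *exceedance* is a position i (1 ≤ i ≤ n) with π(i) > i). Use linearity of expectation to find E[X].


Write X = Σ_{i=1}^{220} X_i, where X_i = 1_{π(i) > i}.
For each fixed i, π(i) is uniform over {1, …, 220} (marginal of a uniform permutation), so P[π(i) > i] = (n − i)/n. Summing: Σ_{i=1}^{220} (n − i)/n = (0 + 1 + … + 219)/220 = 220(220 − 1)/(2·220) = (220 − 1)/2.
Hence E[X] = Σ_{i=1}^{220} (220 − i)/220 = 219/2 ≈ 109.500000.

E[X] = 219/2 = 109.500000.


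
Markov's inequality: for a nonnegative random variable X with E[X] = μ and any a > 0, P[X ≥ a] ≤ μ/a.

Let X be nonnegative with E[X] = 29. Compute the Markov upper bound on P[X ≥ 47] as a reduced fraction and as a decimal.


μ = E[X] = 29, a = 47.
Markov: P[X ≥ 47] ≤ μ/a = (29)/47 = 29/47.
Numerically: ≈ 0.61702.
(Since a = 47 > μ = 29.00000, the bound 29/47 is < 1 and informative.)

P[X ≥ 47] ≤ 29/47 ≈ 0.61702.


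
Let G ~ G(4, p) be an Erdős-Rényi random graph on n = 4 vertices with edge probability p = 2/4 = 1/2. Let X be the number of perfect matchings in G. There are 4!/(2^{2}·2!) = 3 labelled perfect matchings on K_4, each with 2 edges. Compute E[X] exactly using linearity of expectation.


K_4 has 4!/(2^{2}·2!) = 3 labelled perfect matchings.
For each such perfect matching H, let X_H = 1 if all 2 edges of H are present in G. Then P[X_H = 1] = p^{2} = (1/2)^{2} = 1/4.
By linearity of expectation: E[X] = Σ_H E[X_H] = 3 · p^{2} = 3 · 1/4 = 3/4.
Numerically: E[X] ≈ 0.75.

E[X] = 3 · (1/2)^{2} = 3/4 ≈ 0.75.


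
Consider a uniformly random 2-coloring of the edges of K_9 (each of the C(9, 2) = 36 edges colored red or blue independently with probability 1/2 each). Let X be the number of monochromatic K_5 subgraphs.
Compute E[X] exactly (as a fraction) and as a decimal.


Let X = Σ_S X_S over the C(9, 5) = 126 subsets S of size 5, where X_S = 1 if the K_5 on S is monochromatic.
For a fixed S, the K_5 on S has C(5, 2) = 10 edges. P[all 10 edges red] = (1/2)^10, and likewise for blue, so P[monochromatic] = 2·(1/2)^10 = 2^{1 − 10} = 1/512.
Summing: E[X] = C(9, 5) · 2^{1 − 10} = 126 · 1/512 = 63/256.
Numerically: E[X] ≈ 0.246094.

E[X] = C(9,5)·2^(1−C(5,2)) = 63/256 ≈ 0.246094.


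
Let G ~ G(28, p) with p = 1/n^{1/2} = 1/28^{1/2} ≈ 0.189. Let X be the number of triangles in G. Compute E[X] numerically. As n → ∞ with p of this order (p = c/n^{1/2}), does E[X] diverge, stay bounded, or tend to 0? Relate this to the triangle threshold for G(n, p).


Number of potential triangles: C(28, 3) = 3276.
Each occurs with probability p³ ≈ (0.189)³ ≈ 6.74937e-03.
By linearity: E[X] = C(28, 3)·p³ ≈ 3276 · 6.74937e-03 ≈ 22.111.
Since α = 1/2 < 1, p = c/n^{1/2} ≫ 1/n is above the triangle threshold p ~ 1/n. Asymptotically E[X] ~ (c³/6)·n^{3(1−α)} = (1³/6)·n^{1.5} → ∞; triangles are abundant w.h.p.

E[X] ≈ 22.111; in regime p = Θ(1/n^{1/2}) E[X] diverges (above the triangle threshold p ~ 1/n).


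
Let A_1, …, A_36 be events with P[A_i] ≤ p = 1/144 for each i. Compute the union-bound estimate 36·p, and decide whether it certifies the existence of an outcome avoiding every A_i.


Union bound: P[∪_{i=1}^{36} A_i] ≤ Σ_i P[A_i] ≤ 36·p = 36·(1/144) = 1/4.
Numerically: 1/4 ≈ 0.25000.
Is 1/4 < 1? YES.
Since P[∪ A_i] ≤ 1/4 < 1, the complement has P[∩ A_i^c] ≥ 1 − 1/4 = 3/4 > 0, so some outcome avoids every A_i.

36·p = 1/4 ≈ 0.25000; existence CERTIFIED by the union bound.


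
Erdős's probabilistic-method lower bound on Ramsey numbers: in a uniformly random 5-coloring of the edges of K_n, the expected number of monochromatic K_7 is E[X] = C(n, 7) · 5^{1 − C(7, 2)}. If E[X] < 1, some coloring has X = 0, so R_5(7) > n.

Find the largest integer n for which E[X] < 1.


We need C(n, 7) · 5^{1 − 21} < 1, i.e. C(n, 7) < 5^{21 − 1} = 95367431640625.
Check values of n near the boundary:
  n = 334: C(334, 7) = 86359460961576; 86359460961576 < 95367431640625? YES
  n = 335: C(335, 7) = 88202498238195; 88202498238195 < 95367431640625? YES
  n = 336: C(336, 7) = 90079147136880; 90079147136880 < 95367431640625? YES
  n = 337: C(337, 7) = 91989916924632; 91989916924632 < 95367431640625? YES
  n = 338: C(338, 7) = 93935323022736; 93935323022736 < 95367431640625? YES
  n = 339: C(339, 7) = 95915887062372; 95915887062372 < 95367431640625? NO
The largest n with C(n, 7) < 95367431640625 is n = 338 (where E[X] = 93935323022736/95367431640625 ≈ 0.984983). Hence R_5(7) > 338, i.e. R_5(7) ≥ 339.

Largest n = 338; hence R_5(7) > 338.


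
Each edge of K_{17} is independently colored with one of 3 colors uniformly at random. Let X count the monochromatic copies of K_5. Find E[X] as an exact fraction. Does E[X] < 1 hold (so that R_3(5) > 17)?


E[X] = C(17, 5) · 3^{1 − 10} = 6188 · 3^{−9} = 6188/19683.
As a reduced fraction: E[X] = 6188/19683 ≈ 0.3144.
Is E[X] < 1? YES.
Since E[X] < 1, there exists a 3-coloring of K_{17} with no monochromatic K_5; hence R_3(5) > 17.

E[X] = 6188/19683 ≈ 0.3144; E[X] < 1, so R_3(5) > 17.


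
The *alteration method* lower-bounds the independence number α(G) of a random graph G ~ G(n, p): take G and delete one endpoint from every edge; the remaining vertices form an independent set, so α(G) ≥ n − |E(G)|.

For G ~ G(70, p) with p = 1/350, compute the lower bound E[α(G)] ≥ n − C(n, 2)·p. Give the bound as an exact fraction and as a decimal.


E[|E(G)|] = C(70, 2)·p = 2415 · (1/350) = 69/10.
E[α(G)] ≥ n − E[|E(G)|] = 70 − 69/10 = 631/10.
Numerically: ≈ 63.100000.
(This is only a lower bound; the true E[α(G)] may be larger.)

E[α(G)] ≥ 631/10 ≈ 63.100000.


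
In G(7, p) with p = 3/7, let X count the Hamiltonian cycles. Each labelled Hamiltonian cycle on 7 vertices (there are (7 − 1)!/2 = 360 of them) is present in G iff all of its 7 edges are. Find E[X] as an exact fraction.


K_7 has (7 − 1)!/2 = 360 labelled Hamiltonian cycles.
For each such Hamiltonian cycle H, let X_H = 1 if all 7 edges of H are present in G. Then P[X_H = 1] = p^{7} = (3/7)^{7} = 2187/823543.
By linearity of expectation: E[X] = Σ_H E[X_H] = 360 · p^{7} = 360 · 2187/823543 = 787320/823543.
Numerically: E[X] ≈ 0.956016.

E[X] = 360 · (3/7)^{7} = 787320/823543 ≈ 0.956016.


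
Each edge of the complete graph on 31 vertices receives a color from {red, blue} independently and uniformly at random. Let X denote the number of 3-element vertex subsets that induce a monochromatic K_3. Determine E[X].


Let X = Σ_S X_S over the C(31, 3) = 4495 subsets S of size 3, where X_S = 1 if the K_3 on S is monochromatic.
For a fixed S, the K_3 on S has C(3, 2) = 3 edges. P[all 3 edges red] = (1/2)^3, and likewise for blue, so P[monochromatic] = 2·(1/2)^3 = 2^{1 − 3} = 1/4.
By linearity of expectation: E[X] = C(31, 3) · 2^{1 − 3} = 4495 · 1/4 = 4495/4.
Numerically: E[X] ≈ 1123.750.

E[X] = C(31,3)·2^(1−C(3,2)) = 4495/4 ≈ 1123.750.


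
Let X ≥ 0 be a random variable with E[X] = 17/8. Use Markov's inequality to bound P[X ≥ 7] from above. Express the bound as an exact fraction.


μ = E[X] = 17/8, a = 7.
Markov: P[X ≥ 7] ≤ μ/a = (17/8)/7 = 17/56.
Numerically: ≈ 0.304.
(Since a = 7 > μ = 2.125, the bound 17/56 is < 1 and informative.)

P[X ≥ 7] ≤ 17/56 ≈ 0.304.


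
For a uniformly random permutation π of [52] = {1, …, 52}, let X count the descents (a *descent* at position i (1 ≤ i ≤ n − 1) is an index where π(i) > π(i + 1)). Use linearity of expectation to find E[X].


Write X = Σ X_I over i = 1, …, 51, with X_I the indicator of one descent.
There are 51 indicators.
For each fixed i, the pair (π(i), π(i+1)) is a uniformly random ordered pair of distinct values from {1, …, 52}; by symmetry P[π(i) > π(i+1)] = 1/2.
By linearity: E[X] = 51 · (1/2) = (52 − 1) · (1/2) = 51/2 ≈ 25.50000.

E[X] = 51/2 = 25.50000.


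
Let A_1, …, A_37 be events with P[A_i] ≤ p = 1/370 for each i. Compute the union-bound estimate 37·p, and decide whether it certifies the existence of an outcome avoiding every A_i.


Union bound: P[∪_{i=1}^{37} A_i] ≤ Σ_i P[A_i] ≤ 37·p = 37·(1/370) = 1/10.
Numerically: 1/10 ≈ 0.100.
Is 1/10 < 1? YES.
Since P[∪ A_i] ≤ 1/10 < 1, the complement has P[∩ A_i^c] ≥ 1 − 1/10 = 9/10 > 0, so some outcome avoids every A_i.

37·p = 1/10 ≈ 0.100; existence CERTIFIED by the union bound.


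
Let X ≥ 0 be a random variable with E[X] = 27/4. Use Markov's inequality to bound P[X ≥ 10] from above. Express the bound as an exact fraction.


μ = E[X] = 27/4, a = 10.
Markov: P[X ≥ 10] ≤ μ/a = (27/4)/10 = 27/40.
Numerically: ≈ 0.67500.
(Since a = 10 > μ = 6.75000, the bound 27/40 is < 1 and informative.)

P[X ≥ 10] ≤ 27/40 ≈ 0.67500.


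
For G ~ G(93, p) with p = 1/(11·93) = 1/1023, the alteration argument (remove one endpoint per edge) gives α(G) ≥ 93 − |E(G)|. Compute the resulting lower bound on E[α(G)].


E[|E(G)|] = C(93, 2)·p = 4278 · (1/1023) = 46/11.
E[α(G)] ≥ n − E[|E(G)|] = 93 − 46/11 = 977/11.
Numerically: ≈ 88.818182.
(This is only a lower bound; the true E[α(G)] may be larger.)

E[α(G)] ≥ 977/11 ≈ 88.818182.


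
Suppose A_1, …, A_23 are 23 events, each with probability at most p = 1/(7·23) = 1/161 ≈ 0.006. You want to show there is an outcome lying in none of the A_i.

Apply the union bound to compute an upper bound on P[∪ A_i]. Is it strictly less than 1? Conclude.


Union bound: P[∪_{i=1}^{23} A_i] ≤ Σ_i P[A_i] ≤ 23·p = 23·(1/161) = 1/7.
Numerically: 1/7 ≈ 0.143.
Is 1/7 < 1? YES.
Since P[∪ A_i] ≤ 1/7 < 1, the complement has P[∩ A_i^c] ≥ 1 − 1/7 = 6/7 > 0, so some outcome avoids every A_i.

23·p = 1/7 ≈ 0.143; existence CERTIFIED by the union bound.


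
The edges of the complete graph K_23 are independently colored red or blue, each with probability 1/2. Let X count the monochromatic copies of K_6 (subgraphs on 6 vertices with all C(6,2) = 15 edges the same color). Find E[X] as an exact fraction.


Let X = Σ_S X_S over the C(23, 6) = 100947 subsets S of size 6, where X_S = 1 if the K_6 on S is monochromatic.
For a fixed S, the K_6 on S has C(6, 2) = 15 edges. P[all 15 edges red] = (1/2)^15, and likewise for blue, so P[monochromatic] = 2·(1/2)^15 = 2^{1 − 15} = 1/16384.
By linearity of expectation: E[X] = C(23, 6) · 2^{1 − 15} = 100947 · 1/16384 = 100947/16384.
Numerically: E[X] ≈ 6.1613.

E[X] = C(23,6)·2^(1−C(6,2)) = 100947/16384 ≈ 6.1613.
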